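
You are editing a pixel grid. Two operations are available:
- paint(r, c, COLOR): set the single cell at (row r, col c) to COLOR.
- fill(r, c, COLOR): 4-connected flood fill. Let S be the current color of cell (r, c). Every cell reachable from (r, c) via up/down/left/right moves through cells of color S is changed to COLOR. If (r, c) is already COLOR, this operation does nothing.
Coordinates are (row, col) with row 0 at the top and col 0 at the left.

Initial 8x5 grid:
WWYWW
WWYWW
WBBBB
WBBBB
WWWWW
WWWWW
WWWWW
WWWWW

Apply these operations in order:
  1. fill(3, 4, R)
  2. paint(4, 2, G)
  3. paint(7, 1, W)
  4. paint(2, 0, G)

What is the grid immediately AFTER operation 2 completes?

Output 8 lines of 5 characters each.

After op 1 fill(3,4,R) [8 cells changed]:
WWYWW
WWYWW
WRRRR
WRRRR
WWWWW
WWWWW
WWWWW
WWWWW
After op 2 paint(4,2,G):
WWYWW
WWYWW
WRRRR
WRRRR
WWGWW
WWWWW
WWWWW
WWWWW

Answer: WWYWW
WWYWW
WRRRR
WRRRR
WWGWW
WWWWW
WWWWW
WWWWW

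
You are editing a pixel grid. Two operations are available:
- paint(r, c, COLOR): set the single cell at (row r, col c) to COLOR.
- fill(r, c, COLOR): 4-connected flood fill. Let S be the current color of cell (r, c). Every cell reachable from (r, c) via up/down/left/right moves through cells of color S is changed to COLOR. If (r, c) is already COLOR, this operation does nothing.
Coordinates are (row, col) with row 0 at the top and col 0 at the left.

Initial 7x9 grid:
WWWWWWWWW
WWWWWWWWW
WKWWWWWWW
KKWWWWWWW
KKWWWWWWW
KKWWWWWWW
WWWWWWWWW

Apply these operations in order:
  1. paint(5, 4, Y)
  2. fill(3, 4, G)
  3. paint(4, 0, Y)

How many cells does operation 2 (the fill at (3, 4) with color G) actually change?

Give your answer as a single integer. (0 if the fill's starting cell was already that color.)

Answer: 55

Derivation:
After op 1 paint(5,4,Y):
WWWWWWWWW
WWWWWWWWW
WKWWWWWWW
KKWWWWWWW
KKWWWWWWW
KKWWYWWWW
WWWWWWWWW
After op 2 fill(3,4,G) [55 cells changed]:
GGGGGGGGG
GGGGGGGGG
GKGGGGGGG
KKGGGGGGG
KKGGGGGGG
KKGGYGGGG
GGGGGGGGG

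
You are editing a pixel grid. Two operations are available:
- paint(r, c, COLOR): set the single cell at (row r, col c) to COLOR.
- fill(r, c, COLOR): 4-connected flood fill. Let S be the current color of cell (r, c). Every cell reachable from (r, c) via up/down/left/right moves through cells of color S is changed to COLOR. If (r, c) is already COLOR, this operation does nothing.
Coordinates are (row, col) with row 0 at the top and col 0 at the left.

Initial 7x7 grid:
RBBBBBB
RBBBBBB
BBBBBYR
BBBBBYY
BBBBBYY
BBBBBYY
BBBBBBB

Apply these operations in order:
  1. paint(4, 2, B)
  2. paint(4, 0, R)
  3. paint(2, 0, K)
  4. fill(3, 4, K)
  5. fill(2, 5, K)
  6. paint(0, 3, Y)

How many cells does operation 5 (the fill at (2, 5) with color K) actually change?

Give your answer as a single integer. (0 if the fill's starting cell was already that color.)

After op 1 paint(4,2,B):
RBBBBBB
RBBBBBB
BBBBBYR
BBBBBYY
BBBBBYY
BBBBBYY
BBBBBBB
After op 2 paint(4,0,R):
RBBBBBB
RBBBBBB
BBBBBYR
BBBBBYY
RBBBBYY
BBBBBYY
BBBBBBB
After op 3 paint(2,0,K):
RBBBBBB
RBBBBBB
KBBBBYR
BBBBBYY
RBBBBYY
BBBBBYY
BBBBBBB
After op 4 fill(3,4,K) [37 cells changed]:
RKKKKKK
RKKKKKK
KKKKKYR
KKKKKYY
RKKKKYY
KKKKKYY
KKKKKKK
After op 5 fill(2,5,K) [7 cells changed]:
RKKKKKK
RKKKKKK
KKKKKKR
KKKKKKK
RKKKKKK
KKKKKKK
KKKKKKK

Answer: 7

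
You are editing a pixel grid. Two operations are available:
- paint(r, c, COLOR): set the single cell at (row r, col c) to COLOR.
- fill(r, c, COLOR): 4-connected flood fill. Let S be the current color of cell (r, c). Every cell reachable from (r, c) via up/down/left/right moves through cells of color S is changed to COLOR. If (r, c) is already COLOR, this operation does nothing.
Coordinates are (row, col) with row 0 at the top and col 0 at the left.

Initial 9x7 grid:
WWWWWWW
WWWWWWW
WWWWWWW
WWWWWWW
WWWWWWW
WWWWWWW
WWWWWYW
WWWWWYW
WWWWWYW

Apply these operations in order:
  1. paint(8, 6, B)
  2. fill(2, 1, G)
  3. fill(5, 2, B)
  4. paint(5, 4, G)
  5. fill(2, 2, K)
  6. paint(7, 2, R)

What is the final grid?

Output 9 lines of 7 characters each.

After op 1 paint(8,6,B):
WWWWWWW
WWWWWWW
WWWWWWW
WWWWWWW
WWWWWWW
WWWWWWW
WWWWWYW
WWWWWYW
WWWWWYB
After op 2 fill(2,1,G) [59 cells changed]:
GGGGGGG
GGGGGGG
GGGGGGG
GGGGGGG
GGGGGGG
GGGGGGG
GGGGGYG
GGGGGYG
GGGGGYB
After op 3 fill(5,2,B) [59 cells changed]:
BBBBBBB
BBBBBBB
BBBBBBB
BBBBBBB
BBBBBBB
BBBBBBB
BBBBBYB
BBBBBYB
BBBBBYB
After op 4 paint(5,4,G):
BBBBBBB
BBBBBBB
BBBBBBB
BBBBBBB
BBBBBBB
BBBBGBB
BBBBBYB
BBBBBYB
BBBBBYB
After op 5 fill(2,2,K) [59 cells changed]:
KKKKKKK
KKKKKKK
KKKKKKK
KKKKKKK
KKKKKKK
KKKKGKK
KKKKKYK
KKKKKYK
KKKKKYK
After op 6 paint(7,2,R):
KKKKKKK
KKKKKKK
KKKKKKK
KKKKKKK
KKKKKKK
KKKKGKK
KKKKKYK
KKRKKYK
KKKKKYK

Answer: KKKKKKK
KKKKKKK
KKKKKKK
KKKKKKK
KKKKKKK
KKKKGKK
KKKKKYK
KKRKKYK
KKKKKYK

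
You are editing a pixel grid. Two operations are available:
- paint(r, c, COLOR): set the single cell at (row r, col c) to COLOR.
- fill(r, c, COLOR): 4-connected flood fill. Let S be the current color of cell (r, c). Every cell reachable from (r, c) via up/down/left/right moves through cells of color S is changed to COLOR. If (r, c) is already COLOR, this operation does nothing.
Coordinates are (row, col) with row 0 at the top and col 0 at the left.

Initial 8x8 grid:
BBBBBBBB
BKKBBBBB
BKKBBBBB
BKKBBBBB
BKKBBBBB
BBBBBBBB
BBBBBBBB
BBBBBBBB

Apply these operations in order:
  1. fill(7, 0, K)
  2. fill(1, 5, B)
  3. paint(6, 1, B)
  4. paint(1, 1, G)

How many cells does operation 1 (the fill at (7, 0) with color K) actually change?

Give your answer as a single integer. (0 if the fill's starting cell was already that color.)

Answer: 56

Derivation:
After op 1 fill(7,0,K) [56 cells changed]:
KKKKKKKK
KKKKKKKK
KKKKKKKK
KKKKKKKK
KKKKKKKK
KKKKKKKK
KKKKKKKK
KKKKKKKK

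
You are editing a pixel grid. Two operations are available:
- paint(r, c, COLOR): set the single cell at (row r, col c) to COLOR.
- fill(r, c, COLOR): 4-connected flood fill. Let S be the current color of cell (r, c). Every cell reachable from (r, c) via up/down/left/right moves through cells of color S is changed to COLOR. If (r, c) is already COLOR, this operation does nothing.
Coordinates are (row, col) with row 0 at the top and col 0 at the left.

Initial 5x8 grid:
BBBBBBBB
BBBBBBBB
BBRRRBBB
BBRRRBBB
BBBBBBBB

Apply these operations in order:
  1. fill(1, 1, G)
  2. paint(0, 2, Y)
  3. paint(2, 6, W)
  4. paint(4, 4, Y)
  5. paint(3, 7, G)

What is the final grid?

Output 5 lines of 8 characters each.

After op 1 fill(1,1,G) [34 cells changed]:
GGGGGGGG
GGGGGGGG
GGRRRGGG
GGRRRGGG
GGGGGGGG
After op 2 paint(0,2,Y):
GGYGGGGG
GGGGGGGG
GGRRRGGG
GGRRRGGG
GGGGGGGG
After op 3 paint(2,6,W):
GGYGGGGG
GGGGGGGG
GGRRRGWG
GGRRRGGG
GGGGGGGG
After op 4 paint(4,4,Y):
GGYGGGGG
GGGGGGGG
GGRRRGWG
GGRRRGGG
GGGGYGGG
After op 5 paint(3,7,G):
GGYGGGGG
GGGGGGGG
GGRRRGWG
GGRRRGGG
GGGGYGGG

Answer: GGYGGGGG
GGGGGGGG
GGRRRGWG
GGRRRGGG
GGGGYGGG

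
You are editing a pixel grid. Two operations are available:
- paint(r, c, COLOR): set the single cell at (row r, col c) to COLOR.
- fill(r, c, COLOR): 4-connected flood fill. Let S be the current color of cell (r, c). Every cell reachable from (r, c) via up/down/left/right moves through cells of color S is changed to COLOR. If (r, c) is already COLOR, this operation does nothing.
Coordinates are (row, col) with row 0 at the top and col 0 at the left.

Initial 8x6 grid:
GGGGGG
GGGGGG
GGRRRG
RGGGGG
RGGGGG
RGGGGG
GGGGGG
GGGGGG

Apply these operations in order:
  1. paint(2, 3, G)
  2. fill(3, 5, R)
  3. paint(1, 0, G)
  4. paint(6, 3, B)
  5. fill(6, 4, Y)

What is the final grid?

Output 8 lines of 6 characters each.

Answer: YYYYYY
GYYYYY
YYYYYY
YYYYYY
YYYYYY
YYYYYY
YYYBYY
YYYYYY

Derivation:
After op 1 paint(2,3,G):
GGGGGG
GGGGGG
GGRGRG
RGGGGG
RGGGGG
RGGGGG
GGGGGG
GGGGGG
After op 2 fill(3,5,R) [43 cells changed]:
RRRRRR
RRRRRR
RRRRRR
RRRRRR
RRRRRR
RRRRRR
RRRRRR
RRRRRR
After op 3 paint(1,0,G):
RRRRRR
GRRRRR
RRRRRR
RRRRRR
RRRRRR
RRRRRR
RRRRRR
RRRRRR
After op 4 paint(6,3,B):
RRRRRR
GRRRRR
RRRRRR
RRRRRR
RRRRRR
RRRRRR
RRRBRR
RRRRRR
After op 5 fill(6,4,Y) [46 cells changed]:
YYYYYY
GYYYYY
YYYYYY
YYYYYY
YYYYYY
YYYYYY
YYYBYY
YYYYYY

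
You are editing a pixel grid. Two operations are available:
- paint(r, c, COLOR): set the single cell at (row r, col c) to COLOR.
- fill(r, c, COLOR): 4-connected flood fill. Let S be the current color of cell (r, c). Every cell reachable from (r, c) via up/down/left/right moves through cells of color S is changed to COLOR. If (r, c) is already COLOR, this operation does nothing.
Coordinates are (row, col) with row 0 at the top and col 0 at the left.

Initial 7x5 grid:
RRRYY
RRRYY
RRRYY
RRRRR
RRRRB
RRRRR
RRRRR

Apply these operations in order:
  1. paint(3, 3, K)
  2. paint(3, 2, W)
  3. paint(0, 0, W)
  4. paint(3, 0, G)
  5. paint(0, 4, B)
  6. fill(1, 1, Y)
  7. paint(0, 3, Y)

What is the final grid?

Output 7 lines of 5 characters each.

After op 1 paint(3,3,K):
RRRYY
RRRYY
RRRYY
RRRKR
RRRRB
RRRRR
RRRRR
After op 2 paint(3,2,W):
RRRYY
RRRYY
RRRYY
RRWKR
RRRRB
RRRRR
RRRRR
After op 3 paint(0,0,W):
WRRYY
RRRYY
RRRYY
RRWKR
RRRRB
RRRRR
RRRRR
After op 4 paint(3,0,G):
WRRYY
RRRYY
RRRYY
GRWKR
RRRRB
RRRRR
RRRRR
After op 5 paint(0,4,B):
WRRYB
RRRYY
RRRYY
GRWKR
RRRRB
RRRRR
RRRRR
After op 6 fill(1,1,Y) [23 cells changed]:
WYYYB
YYYYY
YYYYY
GYWKR
YYYYB
YYYYY
YYYYY
After op 7 paint(0,3,Y):
WYYYB
YYYYY
YYYYY
GYWKR
YYYYB
YYYYY
YYYYY

Answer: WYYYB
YYYYY
YYYYY
GYWKR
YYYYB
YYYYY
YYYYY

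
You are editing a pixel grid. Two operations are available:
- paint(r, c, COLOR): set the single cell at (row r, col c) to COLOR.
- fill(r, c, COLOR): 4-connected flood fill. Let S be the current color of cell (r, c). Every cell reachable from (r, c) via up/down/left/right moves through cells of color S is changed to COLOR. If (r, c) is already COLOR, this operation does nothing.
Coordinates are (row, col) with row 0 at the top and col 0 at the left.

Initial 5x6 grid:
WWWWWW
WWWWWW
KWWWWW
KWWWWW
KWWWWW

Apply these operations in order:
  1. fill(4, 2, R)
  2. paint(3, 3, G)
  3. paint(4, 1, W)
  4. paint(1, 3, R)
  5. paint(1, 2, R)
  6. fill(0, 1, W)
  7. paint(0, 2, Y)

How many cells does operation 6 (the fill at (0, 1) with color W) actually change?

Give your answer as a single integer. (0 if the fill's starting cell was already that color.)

Answer: 25

Derivation:
After op 1 fill(4,2,R) [27 cells changed]:
RRRRRR
RRRRRR
KRRRRR
KRRRRR
KRRRRR
After op 2 paint(3,3,G):
RRRRRR
RRRRRR
KRRRRR
KRRGRR
KRRRRR
After op 3 paint(4,1,W):
RRRRRR
RRRRRR
KRRRRR
KRRGRR
KWRRRR
After op 4 paint(1,3,R):
RRRRRR
RRRRRR
KRRRRR
KRRGRR
KWRRRR
After op 5 paint(1,2,R):
RRRRRR
RRRRRR
KRRRRR
KRRGRR
KWRRRR
After op 6 fill(0,1,W) [25 cells changed]:
WWWWWW
WWWWWW
KWWWWW
KWWGWW
KWWWWW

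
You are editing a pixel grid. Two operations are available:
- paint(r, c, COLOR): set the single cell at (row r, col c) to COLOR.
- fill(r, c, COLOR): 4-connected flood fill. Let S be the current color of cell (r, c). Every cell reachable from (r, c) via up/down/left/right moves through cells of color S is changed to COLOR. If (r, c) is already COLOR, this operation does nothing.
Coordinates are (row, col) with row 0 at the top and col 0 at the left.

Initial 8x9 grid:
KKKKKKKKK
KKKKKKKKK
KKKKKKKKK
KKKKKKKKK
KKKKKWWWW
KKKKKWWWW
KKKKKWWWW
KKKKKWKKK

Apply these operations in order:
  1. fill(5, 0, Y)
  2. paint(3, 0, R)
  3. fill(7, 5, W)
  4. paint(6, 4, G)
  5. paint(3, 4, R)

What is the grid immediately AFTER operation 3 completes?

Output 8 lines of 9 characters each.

After op 1 fill(5,0,Y) [56 cells changed]:
YYYYYYYYY
YYYYYYYYY
YYYYYYYYY
YYYYYYYYY
YYYYYWWWW
YYYYYWWWW
YYYYYWWWW
YYYYYWKKK
After op 2 paint(3,0,R):
YYYYYYYYY
YYYYYYYYY
YYYYYYYYY
RYYYYYYYY
YYYYYWWWW
YYYYYWWWW
YYYYYWWWW
YYYYYWKKK
After op 3 fill(7,5,W) [0 cells changed]:
YYYYYYYYY
YYYYYYYYY
YYYYYYYYY
RYYYYYYYY
YYYYYWWWW
YYYYYWWWW
YYYYYWWWW
YYYYYWKKK

Answer: YYYYYYYYY
YYYYYYYYY
YYYYYYYYY
RYYYYYYYY
YYYYYWWWW
YYYYYWWWW
YYYYYWWWW
YYYYYWKKK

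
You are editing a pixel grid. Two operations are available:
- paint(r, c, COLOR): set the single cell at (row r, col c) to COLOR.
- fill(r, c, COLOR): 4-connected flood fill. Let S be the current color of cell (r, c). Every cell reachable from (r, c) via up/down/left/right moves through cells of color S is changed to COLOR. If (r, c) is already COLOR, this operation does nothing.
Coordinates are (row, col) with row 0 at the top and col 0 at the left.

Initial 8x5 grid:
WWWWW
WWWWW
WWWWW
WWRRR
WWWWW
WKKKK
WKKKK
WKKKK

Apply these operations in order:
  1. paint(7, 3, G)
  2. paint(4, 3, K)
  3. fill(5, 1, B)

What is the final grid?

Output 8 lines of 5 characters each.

Answer: WWWWW
WWWWW
WWWWW
WWRRR
WWWBW
WBBBB
WBBBB
WBBGB

Derivation:
After op 1 paint(7,3,G):
WWWWW
WWWWW
WWWWW
WWRRR
WWWWW
WKKKK
WKKKK
WKKGK
After op 2 paint(4,3,K):
WWWWW
WWWWW
WWWWW
WWRRR
WWWKW
WKKKK
WKKKK
WKKGK
After op 3 fill(5,1,B) [12 cells changed]:
WWWWW
WWWWW
WWWWW
WWRRR
WWWBW
WBBBB
WBBBB
WBBGB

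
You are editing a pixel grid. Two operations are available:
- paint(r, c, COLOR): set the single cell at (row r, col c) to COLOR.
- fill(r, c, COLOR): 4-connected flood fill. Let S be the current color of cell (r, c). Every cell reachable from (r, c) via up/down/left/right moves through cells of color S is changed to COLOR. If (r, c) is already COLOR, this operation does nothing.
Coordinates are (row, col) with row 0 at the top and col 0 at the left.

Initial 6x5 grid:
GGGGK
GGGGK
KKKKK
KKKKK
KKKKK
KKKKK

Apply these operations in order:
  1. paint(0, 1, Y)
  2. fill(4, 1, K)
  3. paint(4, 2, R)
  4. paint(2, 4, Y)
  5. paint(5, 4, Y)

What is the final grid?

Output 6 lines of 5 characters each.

Answer: GYGGK
GGGGK
KKKKY
KKKKK
KKRKK
KKKKY

Derivation:
After op 1 paint(0,1,Y):
GYGGK
GGGGK
KKKKK
KKKKK
KKKKK
KKKKK
After op 2 fill(4,1,K) [0 cells changed]:
GYGGK
GGGGK
KKKKK
KKKKK
KKKKK
KKKKK
After op 3 paint(4,2,R):
GYGGK
GGGGK
KKKKK
KKKKK
KKRKK
KKKKK
After op 4 paint(2,4,Y):
GYGGK
GGGGK
KKKKY
KKKKK
KKRKK
KKKKK
After op 5 paint(5,4,Y):
GYGGK
GGGGK
KKKKY
KKKKK
KKRKK
KKKKY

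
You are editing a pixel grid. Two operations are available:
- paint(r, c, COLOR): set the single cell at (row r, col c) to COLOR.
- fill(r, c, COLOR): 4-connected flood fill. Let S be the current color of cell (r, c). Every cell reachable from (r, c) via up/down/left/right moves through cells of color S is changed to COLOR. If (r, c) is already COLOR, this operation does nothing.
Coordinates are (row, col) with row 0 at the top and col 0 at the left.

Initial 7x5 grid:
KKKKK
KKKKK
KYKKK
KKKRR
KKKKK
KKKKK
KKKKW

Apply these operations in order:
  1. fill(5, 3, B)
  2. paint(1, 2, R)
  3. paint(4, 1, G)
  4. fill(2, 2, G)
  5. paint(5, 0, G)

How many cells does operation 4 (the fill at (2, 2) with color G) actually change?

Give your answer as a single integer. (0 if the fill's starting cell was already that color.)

Answer: 29

Derivation:
After op 1 fill(5,3,B) [31 cells changed]:
BBBBB
BBBBB
BYBBB
BBBRR
BBBBB
BBBBB
BBBBW
After op 2 paint(1,2,R):
BBBBB
BBRBB
BYBBB
BBBRR
BBBBB
BBBBB
BBBBW
After op 3 paint(4,1,G):
BBBBB
BBRBB
BYBBB
BBBRR
BGBBB
BBBBB
BBBBW
After op 4 fill(2,2,G) [29 cells changed]:
GGGGG
GGRGG
GYGGG
GGGRR
GGGGG
GGGGG
GGGGW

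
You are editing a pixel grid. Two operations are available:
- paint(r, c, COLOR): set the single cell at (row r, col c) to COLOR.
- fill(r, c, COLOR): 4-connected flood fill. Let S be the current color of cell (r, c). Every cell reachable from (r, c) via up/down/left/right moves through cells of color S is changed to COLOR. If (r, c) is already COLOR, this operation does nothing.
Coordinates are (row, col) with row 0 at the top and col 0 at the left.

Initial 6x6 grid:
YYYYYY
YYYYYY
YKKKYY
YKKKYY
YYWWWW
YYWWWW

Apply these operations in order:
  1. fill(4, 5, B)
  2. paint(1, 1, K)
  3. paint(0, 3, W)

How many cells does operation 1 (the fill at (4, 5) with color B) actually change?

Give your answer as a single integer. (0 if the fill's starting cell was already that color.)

After op 1 fill(4,5,B) [8 cells changed]:
YYYYYY
YYYYYY
YKKKYY
YKKKYY
YYBBBB
YYBBBB

Answer: 8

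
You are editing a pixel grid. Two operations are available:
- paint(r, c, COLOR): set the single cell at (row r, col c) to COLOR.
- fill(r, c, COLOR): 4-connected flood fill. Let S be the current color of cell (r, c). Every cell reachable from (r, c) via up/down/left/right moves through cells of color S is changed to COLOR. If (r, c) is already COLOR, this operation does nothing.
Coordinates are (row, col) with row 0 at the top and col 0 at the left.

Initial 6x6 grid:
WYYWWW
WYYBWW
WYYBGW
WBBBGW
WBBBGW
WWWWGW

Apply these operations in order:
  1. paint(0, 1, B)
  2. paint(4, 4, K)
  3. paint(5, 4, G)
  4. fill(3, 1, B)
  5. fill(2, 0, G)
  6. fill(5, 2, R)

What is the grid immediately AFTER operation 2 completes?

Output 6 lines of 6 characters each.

Answer: WBYWWW
WYYBWW
WYYBGW
WBBBGW
WBBBKW
WWWWGW

Derivation:
After op 1 paint(0,1,B):
WBYWWW
WYYBWW
WYYBGW
WBBBGW
WBBBGW
WWWWGW
After op 2 paint(4,4,K):
WBYWWW
WYYBWW
WYYBGW
WBBBGW
WBBBKW
WWWWGW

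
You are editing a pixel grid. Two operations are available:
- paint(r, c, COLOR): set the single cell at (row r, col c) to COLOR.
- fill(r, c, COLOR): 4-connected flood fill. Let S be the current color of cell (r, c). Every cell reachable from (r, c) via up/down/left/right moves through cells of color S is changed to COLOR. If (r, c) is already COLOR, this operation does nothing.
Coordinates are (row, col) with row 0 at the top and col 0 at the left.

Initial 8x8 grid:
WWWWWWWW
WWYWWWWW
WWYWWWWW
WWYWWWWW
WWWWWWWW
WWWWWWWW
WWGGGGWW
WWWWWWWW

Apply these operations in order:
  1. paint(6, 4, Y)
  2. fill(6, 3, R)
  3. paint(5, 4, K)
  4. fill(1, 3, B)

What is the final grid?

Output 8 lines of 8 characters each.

After op 1 paint(6,4,Y):
WWWWWWWW
WWYWWWWW
WWYWWWWW
WWYWWWWW
WWWWWWWW
WWWWWWWW
WWGGYGWW
WWWWWWWW
After op 2 fill(6,3,R) [2 cells changed]:
WWWWWWWW
WWYWWWWW
WWYWWWWW
WWYWWWWW
WWWWWWWW
WWWWWWWW
WWRRYGWW
WWWWWWWW
After op 3 paint(5,4,K):
WWWWWWWW
WWYWWWWW
WWYWWWWW
WWYWWWWW
WWWWWWWW
WWWWKWWW
WWRRYGWW
WWWWWWWW
After op 4 fill(1,3,B) [56 cells changed]:
BBBBBBBB
BBYBBBBB
BBYBBBBB
BBYBBBBB
BBBBBBBB
BBBBKBBB
BBRRYGBB
BBBBBBBB

Answer: BBBBBBBB
BBYBBBBB
BBYBBBBB
BBYBBBBB
BBBBBBBB
BBBBKBBB
BBRRYGBB
BBBBBBBB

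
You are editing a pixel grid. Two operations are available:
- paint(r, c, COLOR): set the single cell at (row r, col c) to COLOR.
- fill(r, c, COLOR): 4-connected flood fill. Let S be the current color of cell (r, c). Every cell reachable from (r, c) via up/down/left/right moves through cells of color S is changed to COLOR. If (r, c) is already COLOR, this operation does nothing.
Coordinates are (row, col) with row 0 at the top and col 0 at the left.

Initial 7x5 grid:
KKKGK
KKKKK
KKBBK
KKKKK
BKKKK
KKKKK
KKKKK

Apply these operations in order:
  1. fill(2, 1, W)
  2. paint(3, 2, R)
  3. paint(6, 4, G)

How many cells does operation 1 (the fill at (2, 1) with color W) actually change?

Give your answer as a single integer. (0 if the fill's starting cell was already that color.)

After op 1 fill(2,1,W) [31 cells changed]:
WWWGW
WWWWW
WWBBW
WWWWW
BWWWW
WWWWW
WWWWW

Answer: 31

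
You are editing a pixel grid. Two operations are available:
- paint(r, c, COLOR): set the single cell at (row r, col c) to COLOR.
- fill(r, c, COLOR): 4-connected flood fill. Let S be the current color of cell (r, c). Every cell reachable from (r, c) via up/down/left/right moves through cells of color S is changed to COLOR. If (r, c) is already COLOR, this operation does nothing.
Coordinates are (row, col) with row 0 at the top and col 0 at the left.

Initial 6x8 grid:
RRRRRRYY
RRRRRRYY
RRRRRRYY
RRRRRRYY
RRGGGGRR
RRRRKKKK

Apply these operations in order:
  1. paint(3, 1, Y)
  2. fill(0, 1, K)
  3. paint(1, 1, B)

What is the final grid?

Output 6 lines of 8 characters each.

After op 1 paint(3,1,Y):
RRRRRRYY
RRRRRRYY
RRRRRRYY
RYRRRRYY
RRGGGGRR
RRRRKKKK
After op 2 fill(0,1,K) [29 cells changed]:
KKKKKKYY
KKKKKKYY
KKKKKKYY
KYKKKKYY
KKGGGGRR
KKKKKKKK
After op 3 paint(1,1,B):
KKKKKKYY
KBKKKKYY
KKKKKKYY
KYKKKKYY
KKGGGGRR
KKKKKKKK

Answer: KKKKKKYY
KBKKKKYY
KKKKKKYY
KYKKKKYY
KKGGGGRR
KKKKKKKK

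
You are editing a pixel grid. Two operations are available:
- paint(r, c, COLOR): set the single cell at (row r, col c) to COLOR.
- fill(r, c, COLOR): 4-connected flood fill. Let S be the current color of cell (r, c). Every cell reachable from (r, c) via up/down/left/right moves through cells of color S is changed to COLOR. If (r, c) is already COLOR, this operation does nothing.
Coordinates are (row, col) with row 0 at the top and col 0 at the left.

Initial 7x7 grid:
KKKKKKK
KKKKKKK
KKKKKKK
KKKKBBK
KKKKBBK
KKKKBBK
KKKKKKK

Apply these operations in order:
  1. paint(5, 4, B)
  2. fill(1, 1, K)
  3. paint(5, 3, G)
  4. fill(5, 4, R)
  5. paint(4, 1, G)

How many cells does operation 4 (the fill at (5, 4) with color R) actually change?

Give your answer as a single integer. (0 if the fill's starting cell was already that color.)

After op 1 paint(5,4,B):
KKKKKKK
KKKKKKK
KKKKKKK
KKKKBBK
KKKKBBK
KKKKBBK
KKKKKKK
After op 2 fill(1,1,K) [0 cells changed]:
KKKKKKK
KKKKKKK
KKKKKKK
KKKKBBK
KKKKBBK
KKKKBBK
KKKKKKK
After op 3 paint(5,3,G):
KKKKKKK
KKKKKKK
KKKKKKK
KKKKBBK
KKKKBBK
KKKGBBK
KKKKKKK
After op 4 fill(5,4,R) [6 cells changed]:
KKKKKKK
KKKKKKK
KKKKKKK
KKKKRRK
KKKKRRK
KKKGRRK
KKKKKKK

Answer: 6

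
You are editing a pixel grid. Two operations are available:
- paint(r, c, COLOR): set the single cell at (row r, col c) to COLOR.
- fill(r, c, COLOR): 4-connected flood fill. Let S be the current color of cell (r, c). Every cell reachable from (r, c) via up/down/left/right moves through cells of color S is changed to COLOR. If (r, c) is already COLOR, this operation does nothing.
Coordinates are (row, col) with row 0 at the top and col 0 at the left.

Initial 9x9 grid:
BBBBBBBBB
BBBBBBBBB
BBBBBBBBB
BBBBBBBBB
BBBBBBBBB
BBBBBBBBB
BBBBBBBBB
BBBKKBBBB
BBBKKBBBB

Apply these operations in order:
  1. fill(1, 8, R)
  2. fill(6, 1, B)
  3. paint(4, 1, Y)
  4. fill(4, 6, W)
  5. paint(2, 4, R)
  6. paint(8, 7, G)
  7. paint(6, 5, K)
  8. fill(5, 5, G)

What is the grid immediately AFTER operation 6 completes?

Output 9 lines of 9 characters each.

Answer: WWWWWWWWW
WWWWWWWWW
WWWWRWWWW
WWWWWWWWW
WYWWWWWWW
WWWWWWWWW
WWWWWWWWW
WWWKKWWWW
WWWKKWWGW

Derivation:
After op 1 fill(1,8,R) [77 cells changed]:
RRRRRRRRR
RRRRRRRRR
RRRRRRRRR
RRRRRRRRR
RRRRRRRRR
RRRRRRRRR
RRRRRRRRR
RRRKKRRRR
RRRKKRRRR
After op 2 fill(6,1,B) [77 cells changed]:
BBBBBBBBB
BBBBBBBBB
BBBBBBBBB
BBBBBBBBB
BBBBBBBBB
BBBBBBBBB
BBBBBBBBB
BBBKKBBBB
BBBKKBBBB
After op 3 paint(4,1,Y):
BBBBBBBBB
BBBBBBBBB
BBBBBBBBB
BBBBBBBBB
BYBBBBBBB
BBBBBBBBB
BBBBBBBBB
BBBKKBBBB
BBBKKBBBB
After op 4 fill(4,6,W) [76 cells changed]:
WWWWWWWWW
WWWWWWWWW
WWWWWWWWW
WWWWWWWWW
WYWWWWWWW
WWWWWWWWW
WWWWWWWWW
WWWKKWWWW
WWWKKWWWW
After op 5 paint(2,4,R):
WWWWWWWWW
WWWWWWWWW
WWWWRWWWW
WWWWWWWWW
WYWWWWWWW
WWWWWWWWW
WWWWWWWWW
WWWKKWWWW
WWWKKWWWW
After op 6 paint(8,7,G):
WWWWWWWWW
WWWWWWWWW
WWWWRWWWW
WWWWWWWWW
WYWWWWWWW
WWWWWWWWW
WWWWWWWWW
WWWKKWWWW
WWWKKWWGW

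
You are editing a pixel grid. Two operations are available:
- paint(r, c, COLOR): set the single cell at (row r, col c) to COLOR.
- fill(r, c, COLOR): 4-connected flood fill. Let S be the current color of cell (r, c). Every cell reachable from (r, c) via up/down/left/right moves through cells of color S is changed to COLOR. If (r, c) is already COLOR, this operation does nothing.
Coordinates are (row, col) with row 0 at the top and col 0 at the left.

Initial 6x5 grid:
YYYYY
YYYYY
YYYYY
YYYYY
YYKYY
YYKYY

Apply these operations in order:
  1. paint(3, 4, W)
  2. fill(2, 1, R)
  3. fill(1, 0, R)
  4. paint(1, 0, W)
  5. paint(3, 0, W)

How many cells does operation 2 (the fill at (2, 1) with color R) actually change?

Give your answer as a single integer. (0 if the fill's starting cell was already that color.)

Answer: 27

Derivation:
After op 1 paint(3,4,W):
YYYYY
YYYYY
YYYYY
YYYYW
YYKYY
YYKYY
After op 2 fill(2,1,R) [27 cells changed]:
RRRRR
RRRRR
RRRRR
RRRRW
RRKRR
RRKRR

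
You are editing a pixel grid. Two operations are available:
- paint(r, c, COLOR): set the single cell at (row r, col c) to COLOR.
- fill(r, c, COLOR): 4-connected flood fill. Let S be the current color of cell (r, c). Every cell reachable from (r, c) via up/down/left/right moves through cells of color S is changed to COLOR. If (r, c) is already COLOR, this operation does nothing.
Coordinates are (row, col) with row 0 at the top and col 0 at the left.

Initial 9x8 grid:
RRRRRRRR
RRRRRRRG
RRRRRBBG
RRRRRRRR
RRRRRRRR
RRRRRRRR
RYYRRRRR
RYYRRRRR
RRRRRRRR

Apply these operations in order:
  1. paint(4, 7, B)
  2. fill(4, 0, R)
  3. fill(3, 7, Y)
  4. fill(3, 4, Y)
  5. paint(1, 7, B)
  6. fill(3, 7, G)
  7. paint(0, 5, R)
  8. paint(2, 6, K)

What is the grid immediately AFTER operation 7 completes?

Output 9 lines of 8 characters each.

After op 1 paint(4,7,B):
RRRRRRRR
RRRRRRRG
RRRRRBBG
RRRRRRRR
RRRRRRRB
RRRRRRRR
RYYRRRRR
RYYRRRRR
RRRRRRRR
After op 2 fill(4,0,R) [0 cells changed]:
RRRRRRRR
RRRRRRRG
RRRRRBBG
RRRRRRRR
RRRRRRRB
RRRRRRRR
RYYRRRRR
RYYRRRRR
RRRRRRRR
After op 3 fill(3,7,Y) [63 cells changed]:
YYYYYYYY
YYYYYYYG
YYYYYBBG
YYYYYYYY
YYYYYYYB
YYYYYYYY
YYYYYYYY
YYYYYYYY
YYYYYYYY
After op 4 fill(3,4,Y) [0 cells changed]:
YYYYYYYY
YYYYYYYG
YYYYYBBG
YYYYYYYY
YYYYYYYB
YYYYYYYY
YYYYYYYY
YYYYYYYY
YYYYYYYY
After op 5 paint(1,7,B):
YYYYYYYY
YYYYYYYB
YYYYYBBG
YYYYYYYY
YYYYYYYB
YYYYYYYY
YYYYYYYY
YYYYYYYY
YYYYYYYY
After op 6 fill(3,7,G) [67 cells changed]:
GGGGGGGG
GGGGGGGB
GGGGGBBG
GGGGGGGG
GGGGGGGB
GGGGGGGG
GGGGGGGG
GGGGGGGG
GGGGGGGG
After op 7 paint(0,5,R):
GGGGGRGG
GGGGGGGB
GGGGGBBG
GGGGGGGG
GGGGGGGB
GGGGGGGG
GGGGGGGG
GGGGGGGG
GGGGGGGG

Answer: GGGGGRGG
GGGGGGGB
GGGGGBBG
GGGGGGGG
GGGGGGGB
GGGGGGGG
GGGGGGGG
GGGGGGGG
GGGGGGGG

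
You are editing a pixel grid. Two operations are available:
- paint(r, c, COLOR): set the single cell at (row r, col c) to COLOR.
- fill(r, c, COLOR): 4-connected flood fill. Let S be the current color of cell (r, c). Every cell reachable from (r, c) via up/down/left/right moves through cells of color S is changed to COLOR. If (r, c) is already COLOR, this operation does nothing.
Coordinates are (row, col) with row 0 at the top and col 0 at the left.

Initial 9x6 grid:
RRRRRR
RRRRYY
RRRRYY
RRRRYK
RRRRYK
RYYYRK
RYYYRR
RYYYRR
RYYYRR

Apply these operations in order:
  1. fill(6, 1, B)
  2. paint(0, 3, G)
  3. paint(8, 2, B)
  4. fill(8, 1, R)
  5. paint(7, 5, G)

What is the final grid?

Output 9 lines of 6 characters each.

After op 1 fill(6,1,B) [12 cells changed]:
RRRRRR
RRRRYY
RRRRYY
RRRRYK
RRRRYK
RBBBRK
RBBBRR
RBBBRR
RBBBRR
After op 2 paint(0,3,G):
RRRGRR
RRRRYY
RRRRYY
RRRRYK
RRRRYK
RBBBRK
RBBBRR
RBBBRR
RBBBRR
After op 3 paint(8,2,B):
RRRGRR
RRRRYY
RRRRYY
RRRRYK
RRRRYK
RBBBRK
RBBBRR
RBBBRR
RBBBRR
After op 4 fill(8,1,R) [12 cells changed]:
RRRGRR
RRRRYY
RRRRYY
RRRRYK
RRRRYK
RRRRRK
RRRRRR
RRRRRR
RRRRRR
After op 5 paint(7,5,G):
RRRGRR
RRRRYY
RRRRYY
RRRRYK
RRRRYK
RRRRRK
RRRRRR
RRRRRG
RRRRRR

Answer: RRRGRR
RRRRYY
RRRRYY
RRRRYK
RRRRYK
RRRRRK
RRRRRR
RRRRRG
RRRRRR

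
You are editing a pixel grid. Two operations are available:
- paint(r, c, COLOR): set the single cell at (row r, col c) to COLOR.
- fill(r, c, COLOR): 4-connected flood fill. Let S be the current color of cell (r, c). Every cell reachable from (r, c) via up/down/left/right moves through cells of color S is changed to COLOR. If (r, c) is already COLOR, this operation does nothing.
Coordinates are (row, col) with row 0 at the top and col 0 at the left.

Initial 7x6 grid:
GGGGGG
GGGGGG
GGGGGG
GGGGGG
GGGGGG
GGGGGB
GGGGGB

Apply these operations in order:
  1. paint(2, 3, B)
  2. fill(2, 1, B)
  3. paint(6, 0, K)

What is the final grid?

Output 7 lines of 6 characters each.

Answer: BBBBBB
BBBBBB
BBBBBB
BBBBBB
BBBBBB
BBBBBB
KBBBBB

Derivation:
After op 1 paint(2,3,B):
GGGGGG
GGGGGG
GGGBGG
GGGGGG
GGGGGG
GGGGGB
GGGGGB
After op 2 fill(2,1,B) [39 cells changed]:
BBBBBB
BBBBBB
BBBBBB
BBBBBB
BBBBBB
BBBBBB
BBBBBB
After op 3 paint(6,0,K):
BBBBBB
BBBBBB
BBBBBB
BBBBBB
BBBBBB
BBBBBB
KBBBBB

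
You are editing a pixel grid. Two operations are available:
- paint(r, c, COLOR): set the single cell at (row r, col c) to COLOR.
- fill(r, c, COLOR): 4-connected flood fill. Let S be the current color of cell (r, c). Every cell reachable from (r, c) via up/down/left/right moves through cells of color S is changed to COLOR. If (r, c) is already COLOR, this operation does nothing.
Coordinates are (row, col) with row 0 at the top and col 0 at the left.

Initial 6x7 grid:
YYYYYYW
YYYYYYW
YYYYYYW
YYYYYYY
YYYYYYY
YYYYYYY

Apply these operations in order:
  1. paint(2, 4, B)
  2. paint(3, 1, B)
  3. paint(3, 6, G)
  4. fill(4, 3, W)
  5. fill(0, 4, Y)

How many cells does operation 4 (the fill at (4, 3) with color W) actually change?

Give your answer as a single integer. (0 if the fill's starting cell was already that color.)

After op 1 paint(2,4,B):
YYYYYYW
YYYYYYW
YYYYBYW
YYYYYYY
YYYYYYY
YYYYYYY
After op 2 paint(3,1,B):
YYYYYYW
YYYYYYW
YYYYBYW
YBYYYYY
YYYYYYY
YYYYYYY
After op 3 paint(3,6,G):
YYYYYYW
YYYYYYW
YYYYBYW
YBYYYYG
YYYYYYY
YYYYYYY
After op 4 fill(4,3,W) [36 cells changed]:
WWWWWWW
WWWWWWW
WWWWBWW
WBWWWWG
WWWWWWW
WWWWWWW

Answer: 36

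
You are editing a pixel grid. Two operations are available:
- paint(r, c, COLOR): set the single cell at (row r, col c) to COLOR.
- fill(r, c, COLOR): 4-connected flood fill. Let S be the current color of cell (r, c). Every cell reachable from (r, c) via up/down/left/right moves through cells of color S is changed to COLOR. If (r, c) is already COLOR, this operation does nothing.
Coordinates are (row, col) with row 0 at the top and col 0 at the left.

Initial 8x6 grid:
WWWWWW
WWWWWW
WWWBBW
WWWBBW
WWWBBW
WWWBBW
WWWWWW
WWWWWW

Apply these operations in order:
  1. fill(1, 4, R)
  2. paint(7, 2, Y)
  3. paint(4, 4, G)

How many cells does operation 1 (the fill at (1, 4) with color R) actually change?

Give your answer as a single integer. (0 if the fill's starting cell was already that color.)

Answer: 40

Derivation:
After op 1 fill(1,4,R) [40 cells changed]:
RRRRRR
RRRRRR
RRRBBR
RRRBBR
RRRBBR
RRRBBR
RRRRRR
RRRRRR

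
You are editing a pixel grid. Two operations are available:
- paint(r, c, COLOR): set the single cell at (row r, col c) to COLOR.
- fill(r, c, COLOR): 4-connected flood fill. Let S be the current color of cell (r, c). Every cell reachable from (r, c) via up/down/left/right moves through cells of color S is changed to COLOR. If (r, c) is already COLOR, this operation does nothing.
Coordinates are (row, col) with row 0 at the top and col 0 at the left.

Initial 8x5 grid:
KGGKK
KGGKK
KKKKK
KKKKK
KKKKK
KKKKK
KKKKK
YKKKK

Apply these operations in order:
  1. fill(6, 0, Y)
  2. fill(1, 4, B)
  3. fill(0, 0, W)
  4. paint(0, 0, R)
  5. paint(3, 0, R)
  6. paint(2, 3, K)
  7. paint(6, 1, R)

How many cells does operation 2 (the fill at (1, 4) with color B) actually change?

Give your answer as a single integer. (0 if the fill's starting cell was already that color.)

Answer: 36

Derivation:
After op 1 fill(6,0,Y) [35 cells changed]:
YGGYY
YGGYY
YYYYY
YYYYY
YYYYY
YYYYY
YYYYY
YYYYY
After op 2 fill(1,4,B) [36 cells changed]:
BGGBB
BGGBB
BBBBB
BBBBB
BBBBB
BBBBB
BBBBB
BBBBB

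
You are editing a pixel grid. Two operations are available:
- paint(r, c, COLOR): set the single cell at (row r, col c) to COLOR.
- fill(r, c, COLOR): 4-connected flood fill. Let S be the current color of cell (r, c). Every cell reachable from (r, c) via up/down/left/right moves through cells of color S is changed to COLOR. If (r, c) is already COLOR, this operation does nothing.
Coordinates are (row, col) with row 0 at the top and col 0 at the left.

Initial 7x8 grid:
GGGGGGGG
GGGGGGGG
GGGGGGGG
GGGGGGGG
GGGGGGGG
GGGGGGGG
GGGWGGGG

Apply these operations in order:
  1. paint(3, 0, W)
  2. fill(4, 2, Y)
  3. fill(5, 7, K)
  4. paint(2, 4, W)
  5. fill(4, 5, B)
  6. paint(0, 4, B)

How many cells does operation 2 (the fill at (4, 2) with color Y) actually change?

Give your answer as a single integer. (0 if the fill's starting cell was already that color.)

Answer: 54

Derivation:
After op 1 paint(3,0,W):
GGGGGGGG
GGGGGGGG
GGGGGGGG
WGGGGGGG
GGGGGGGG
GGGGGGGG
GGGWGGGG
After op 2 fill(4,2,Y) [54 cells changed]:
YYYYYYYY
YYYYYYYY
YYYYYYYY
WYYYYYYY
YYYYYYYY
YYYYYYYY
YYYWYYYY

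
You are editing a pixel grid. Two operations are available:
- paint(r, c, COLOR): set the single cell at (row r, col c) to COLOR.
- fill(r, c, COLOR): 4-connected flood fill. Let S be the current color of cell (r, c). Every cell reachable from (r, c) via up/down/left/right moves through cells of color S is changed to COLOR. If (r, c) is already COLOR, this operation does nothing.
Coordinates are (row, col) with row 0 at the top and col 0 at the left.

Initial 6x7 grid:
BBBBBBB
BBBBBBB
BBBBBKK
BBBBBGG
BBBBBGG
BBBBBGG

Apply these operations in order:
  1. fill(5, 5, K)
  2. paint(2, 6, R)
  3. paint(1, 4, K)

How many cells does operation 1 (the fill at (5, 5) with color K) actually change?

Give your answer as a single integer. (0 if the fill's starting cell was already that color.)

Answer: 6

Derivation:
After op 1 fill(5,5,K) [6 cells changed]:
BBBBBBB
BBBBBBB
BBBBBKK
BBBBBKK
BBBBBKK
BBBBBKK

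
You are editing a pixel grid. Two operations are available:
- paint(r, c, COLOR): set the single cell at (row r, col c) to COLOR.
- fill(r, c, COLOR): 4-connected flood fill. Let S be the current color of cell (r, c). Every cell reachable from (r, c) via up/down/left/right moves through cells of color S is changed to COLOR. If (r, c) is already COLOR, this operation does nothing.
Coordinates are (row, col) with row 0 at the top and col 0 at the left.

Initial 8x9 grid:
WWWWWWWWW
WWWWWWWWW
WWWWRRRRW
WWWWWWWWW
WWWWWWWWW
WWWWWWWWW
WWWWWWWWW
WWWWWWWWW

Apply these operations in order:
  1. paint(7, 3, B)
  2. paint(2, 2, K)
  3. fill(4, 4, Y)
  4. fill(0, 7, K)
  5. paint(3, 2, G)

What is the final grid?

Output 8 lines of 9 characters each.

Answer: KKKKKKKKK
KKKKKKKKK
KKKKRRRRK
KKGKKKKKK
KKKKKKKKK
KKKKKKKKK
KKKKKKKKK
KKKBKKKKK

Derivation:
After op 1 paint(7,3,B):
WWWWWWWWW
WWWWWWWWW
WWWWRRRRW
WWWWWWWWW
WWWWWWWWW
WWWWWWWWW
WWWWWWWWW
WWWBWWWWW
After op 2 paint(2,2,K):
WWWWWWWWW
WWWWWWWWW
WWKWRRRRW
WWWWWWWWW
WWWWWWWWW
WWWWWWWWW
WWWWWWWWW
WWWBWWWWW
After op 3 fill(4,4,Y) [66 cells changed]:
YYYYYYYYY
YYYYYYYYY
YYKYRRRRY
YYYYYYYYY
YYYYYYYYY
YYYYYYYYY
YYYYYYYYY
YYYBYYYYY
After op 4 fill(0,7,K) [66 cells changed]:
KKKKKKKKK
KKKKKKKKK
KKKKRRRRK
KKKKKKKKK
KKKKKKKKK
KKKKKKKKK
KKKKKKKKK
KKKBKKKKK
After op 5 paint(3,2,G):
KKKKKKKKK
KKKKKKKKK
KKKKRRRRK
KKGKKKKKK
KKKKKKKKK
KKKKKKKKK
KKKKKKKKK
KKKBKKKKK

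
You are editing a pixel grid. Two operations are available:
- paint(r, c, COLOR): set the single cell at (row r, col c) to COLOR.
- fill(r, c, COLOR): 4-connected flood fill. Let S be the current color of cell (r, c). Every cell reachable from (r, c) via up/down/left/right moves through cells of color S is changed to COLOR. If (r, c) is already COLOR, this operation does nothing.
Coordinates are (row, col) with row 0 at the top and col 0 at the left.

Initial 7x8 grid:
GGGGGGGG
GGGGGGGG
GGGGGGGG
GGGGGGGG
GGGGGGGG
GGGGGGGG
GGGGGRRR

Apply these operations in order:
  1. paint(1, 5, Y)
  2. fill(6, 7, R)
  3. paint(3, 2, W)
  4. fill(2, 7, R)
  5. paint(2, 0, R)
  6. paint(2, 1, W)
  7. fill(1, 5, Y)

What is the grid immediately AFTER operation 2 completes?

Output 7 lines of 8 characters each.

After op 1 paint(1,5,Y):
GGGGGGGG
GGGGGYGG
GGGGGGGG
GGGGGGGG
GGGGGGGG
GGGGGGGG
GGGGGRRR
After op 2 fill(6,7,R) [0 cells changed]:
GGGGGGGG
GGGGGYGG
GGGGGGGG
GGGGGGGG
GGGGGGGG
GGGGGGGG
GGGGGRRR

Answer: GGGGGGGG
GGGGGYGG
GGGGGGGG
GGGGGGGG
GGGGGGGG
GGGGGGGG
GGGGGRRR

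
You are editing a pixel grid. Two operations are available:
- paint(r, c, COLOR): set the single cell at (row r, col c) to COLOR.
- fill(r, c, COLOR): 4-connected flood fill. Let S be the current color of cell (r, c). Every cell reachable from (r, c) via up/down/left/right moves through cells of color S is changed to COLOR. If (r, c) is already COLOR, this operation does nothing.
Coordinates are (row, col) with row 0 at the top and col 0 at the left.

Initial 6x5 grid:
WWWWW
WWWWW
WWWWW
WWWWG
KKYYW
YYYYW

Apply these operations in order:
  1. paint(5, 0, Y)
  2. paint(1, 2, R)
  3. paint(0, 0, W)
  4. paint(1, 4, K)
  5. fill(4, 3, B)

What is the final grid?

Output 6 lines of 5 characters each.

Answer: WWWWW
WWRWK
WWWWW
WWWWG
KKBBW
BBBBW

Derivation:
After op 1 paint(5,0,Y):
WWWWW
WWWWW
WWWWW
WWWWG
KKYYW
YYYYW
After op 2 paint(1,2,R):
WWWWW
WWRWW
WWWWW
WWWWG
KKYYW
YYYYW
After op 3 paint(0,0,W):
WWWWW
WWRWW
WWWWW
WWWWG
KKYYW
YYYYW
After op 4 paint(1,4,K):
WWWWW
WWRWK
WWWWW
WWWWG
KKYYW
YYYYW
After op 5 fill(4,3,B) [6 cells changed]:
WWWWW
WWRWK
WWWWW
WWWWG
KKBBW
BBBBW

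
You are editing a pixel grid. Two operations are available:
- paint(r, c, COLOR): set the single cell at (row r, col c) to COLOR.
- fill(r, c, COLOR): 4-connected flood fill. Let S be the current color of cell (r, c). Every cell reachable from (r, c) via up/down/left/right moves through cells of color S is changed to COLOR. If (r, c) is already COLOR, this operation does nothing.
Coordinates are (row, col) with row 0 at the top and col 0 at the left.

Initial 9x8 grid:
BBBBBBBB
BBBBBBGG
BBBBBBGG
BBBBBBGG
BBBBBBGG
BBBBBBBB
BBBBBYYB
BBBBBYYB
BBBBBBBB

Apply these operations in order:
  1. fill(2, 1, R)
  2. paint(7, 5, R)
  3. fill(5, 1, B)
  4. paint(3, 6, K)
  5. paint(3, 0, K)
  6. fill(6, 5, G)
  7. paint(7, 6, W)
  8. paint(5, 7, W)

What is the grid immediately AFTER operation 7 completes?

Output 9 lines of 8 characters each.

Answer: BBBBBBBB
BBBBBBGG
BBBBBBGG
KBBBBBKG
BBBBBBGG
BBBBBBBB
BBBBBGGB
BBBBBBWB
BBBBBBBB

Derivation:
After op 1 fill(2,1,R) [60 cells changed]:
RRRRRRRR
RRRRRRGG
RRRRRRGG
RRRRRRGG
RRRRRRGG
RRRRRRRR
RRRRRYYR
RRRRRYYR
RRRRRRRR
After op 2 paint(7,5,R):
RRRRRRRR
RRRRRRGG
RRRRRRGG
RRRRRRGG
RRRRRRGG
RRRRRRRR
RRRRRYYR
RRRRRRYR
RRRRRRRR
After op 3 fill(5,1,B) [61 cells changed]:
BBBBBBBB
BBBBBBGG
BBBBBBGG
BBBBBBGG
BBBBBBGG
BBBBBBBB
BBBBBYYB
BBBBBBYB
BBBBBBBB
After op 4 paint(3,6,K):
BBBBBBBB
BBBBBBGG
BBBBBBGG
BBBBBBKG
BBBBBBGG
BBBBBBBB
BBBBBYYB
BBBBBBYB
BBBBBBBB
After op 5 paint(3,0,K):
BBBBBBBB
BBBBBBGG
BBBBBBGG
KBBBBBKG
BBBBBBGG
BBBBBBBB
BBBBBYYB
BBBBBBYB
BBBBBBBB
After op 6 fill(6,5,G) [3 cells changed]:
BBBBBBBB
BBBBBBGG
BBBBBBGG
KBBBBBKG
BBBBBBGG
BBBBBBBB
BBBBBGGB
BBBBBBGB
BBBBBBBB
After op 7 paint(7,6,W):
BBBBBBBB
BBBBBBGG
BBBBBBGG
KBBBBBKG
BBBBBBGG
BBBBBBBB
BBBBBGGB
BBBBBBWB
BBBBBBBB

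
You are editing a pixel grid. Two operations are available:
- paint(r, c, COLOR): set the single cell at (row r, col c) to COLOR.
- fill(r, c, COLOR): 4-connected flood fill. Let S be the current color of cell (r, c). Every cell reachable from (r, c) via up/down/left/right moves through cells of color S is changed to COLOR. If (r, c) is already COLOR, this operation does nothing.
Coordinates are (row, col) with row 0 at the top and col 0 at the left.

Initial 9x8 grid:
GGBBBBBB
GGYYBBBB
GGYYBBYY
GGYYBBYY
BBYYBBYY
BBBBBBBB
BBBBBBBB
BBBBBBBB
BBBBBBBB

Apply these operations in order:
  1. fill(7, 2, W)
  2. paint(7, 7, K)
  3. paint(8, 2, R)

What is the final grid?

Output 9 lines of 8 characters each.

After op 1 fill(7,2,W) [50 cells changed]:
GGWWWWWW
GGYYWWWW
GGYYWWYY
GGYYWWYY
WWYYWWYY
WWWWWWWW
WWWWWWWW
WWWWWWWW
WWWWWWWW
After op 2 paint(7,7,K):
GGWWWWWW
GGYYWWWW
GGYYWWYY
GGYYWWYY
WWYYWWYY
WWWWWWWW
WWWWWWWW
WWWWWWWK
WWWWWWWW
After op 3 paint(8,2,R):
GGWWWWWW
GGYYWWWW
GGYYWWYY
GGYYWWYY
WWYYWWYY
WWWWWWWW
WWWWWWWW
WWWWWWWK
WWRWWWWW

Answer: GGWWWWWW
GGYYWWWW
GGYYWWYY
GGYYWWYY
WWYYWWYY
WWWWWWWW
WWWWWWWW
WWWWWWWK
WWRWWWWW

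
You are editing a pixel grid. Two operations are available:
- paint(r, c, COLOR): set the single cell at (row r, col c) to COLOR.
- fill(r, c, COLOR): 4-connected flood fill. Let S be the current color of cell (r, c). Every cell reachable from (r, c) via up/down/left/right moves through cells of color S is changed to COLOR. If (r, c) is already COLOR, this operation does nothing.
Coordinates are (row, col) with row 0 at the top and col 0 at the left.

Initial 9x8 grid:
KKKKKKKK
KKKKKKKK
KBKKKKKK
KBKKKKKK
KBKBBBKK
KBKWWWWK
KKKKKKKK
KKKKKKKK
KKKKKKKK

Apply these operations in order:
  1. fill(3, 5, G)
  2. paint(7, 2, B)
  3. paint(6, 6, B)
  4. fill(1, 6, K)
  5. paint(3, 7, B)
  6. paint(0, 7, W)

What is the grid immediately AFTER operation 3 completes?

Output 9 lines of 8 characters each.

After op 1 fill(3,5,G) [61 cells changed]:
GGGGGGGG
GGGGGGGG
GBGGGGGG
GBGGGGGG
GBGBBBGG
GBGWWWWG
GGGGGGGG
GGGGGGGG
GGGGGGGG
After op 2 paint(7,2,B):
GGGGGGGG
GGGGGGGG
GBGGGGGG
GBGGGGGG
GBGBBBGG
GBGWWWWG
GGGGGGGG
GGBGGGGG
GGGGGGGG
After op 3 paint(6,6,B):
GGGGGGGG
GGGGGGGG
GBGGGGGG
GBGGGGGG
GBGBBBGG
GBGWWWWG
GGGGGGBG
GGBGGGGG
GGGGGGGG

Answer: GGGGGGGG
GGGGGGGG
GBGGGGGG
GBGGGGGG
GBGBBBGG
GBGWWWWG
GGGGGGBG
GGBGGGGG
GGGGGGGG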